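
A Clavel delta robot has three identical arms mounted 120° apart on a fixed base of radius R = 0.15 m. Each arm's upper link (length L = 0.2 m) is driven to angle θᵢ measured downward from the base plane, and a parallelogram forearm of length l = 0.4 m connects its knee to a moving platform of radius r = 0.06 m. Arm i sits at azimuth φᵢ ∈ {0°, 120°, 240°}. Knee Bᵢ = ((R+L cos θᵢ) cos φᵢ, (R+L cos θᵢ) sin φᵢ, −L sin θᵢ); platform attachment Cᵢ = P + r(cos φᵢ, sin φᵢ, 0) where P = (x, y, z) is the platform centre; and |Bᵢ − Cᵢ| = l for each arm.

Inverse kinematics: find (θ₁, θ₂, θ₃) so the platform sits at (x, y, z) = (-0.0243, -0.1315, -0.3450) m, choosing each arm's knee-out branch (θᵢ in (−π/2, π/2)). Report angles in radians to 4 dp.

φ1=0.0° → target in arm frame (-0.0243, -0.1315)
  A cos θ + B sin θ = C:  0.1143·cos θ + -0.3450·sin θ = -0.0735
  γ=atan2(-0.3450,0.1143)=-1.2509;  ψ=arccos(-0.2021)=1.7743;  θ1=γ+ψ≈0.5234
rotate P by −φ2: (-0.1017, 0.0868, -0.3450)
  e−x'=0.1917;  (l²−L²−(e−x')²−y'²−z²)/2L = -0.1083
  γ=atan2(-0.3450,0.1917)=-1.0636;  ψ=arccos(-0.2744)=1.8487;  θ2=γ+ψ≈0.7852
rotate P by −φ3: (0.1260, 0.0447, -0.3450)
  A cos θ + B sin θ = C:  -0.0360·cos θ + -0.3450·sin θ = -0.0058
  θ3 = atan2(B,A) + arccos(C/0.3469) = -0.0873

θ₁ = 0.5234, θ₂ = 0.7852, θ₃ = -0.0873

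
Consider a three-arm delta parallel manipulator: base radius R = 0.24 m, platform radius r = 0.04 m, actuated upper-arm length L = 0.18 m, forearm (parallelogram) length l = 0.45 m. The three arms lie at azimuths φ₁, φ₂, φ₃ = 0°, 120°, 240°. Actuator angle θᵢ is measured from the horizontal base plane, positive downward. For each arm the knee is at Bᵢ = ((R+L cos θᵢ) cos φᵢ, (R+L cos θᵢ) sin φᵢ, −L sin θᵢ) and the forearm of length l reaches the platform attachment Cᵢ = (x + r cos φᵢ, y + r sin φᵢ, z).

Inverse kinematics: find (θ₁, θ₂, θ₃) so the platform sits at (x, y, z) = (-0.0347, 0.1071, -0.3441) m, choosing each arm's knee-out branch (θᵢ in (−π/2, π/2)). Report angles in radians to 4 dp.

θ₁ = 0.6979, θ₂ = -0.0875, θ₃ = 0.8725

φ1=0.0° → target in arm frame (-0.0347, 0.1071)
  A cos θ + B sin θ = C:  0.2347·cos θ + -0.3441·sin θ = -0.0413
  √(A²+B²)=0.4165;  θ1 = -0.9722+1.6701 ≈ 0.6979
rotate P by −φ2: (0.1101, -0.0235, -0.3441)
  A cos θ + B sin θ = C:  0.0899·cos θ + -0.3441·sin θ = 0.1196
  γ=atan2(-0.3441,0.0899)=-1.3153;  ψ=arccos(0.3363)=1.2278;  θ2=γ+ψ≈-0.0875
rotate P by −φ3: (-0.0754, -0.0836, -0.3441)
  A cos θ + B sin θ = C:  0.2754·cos θ + -0.3441·sin θ = -0.0865
  γ=atan2(-0.3441,0.2754)=-0.8958;  ψ=arccos(-0.1963)=1.7683;  θ3=γ+ψ≈0.8725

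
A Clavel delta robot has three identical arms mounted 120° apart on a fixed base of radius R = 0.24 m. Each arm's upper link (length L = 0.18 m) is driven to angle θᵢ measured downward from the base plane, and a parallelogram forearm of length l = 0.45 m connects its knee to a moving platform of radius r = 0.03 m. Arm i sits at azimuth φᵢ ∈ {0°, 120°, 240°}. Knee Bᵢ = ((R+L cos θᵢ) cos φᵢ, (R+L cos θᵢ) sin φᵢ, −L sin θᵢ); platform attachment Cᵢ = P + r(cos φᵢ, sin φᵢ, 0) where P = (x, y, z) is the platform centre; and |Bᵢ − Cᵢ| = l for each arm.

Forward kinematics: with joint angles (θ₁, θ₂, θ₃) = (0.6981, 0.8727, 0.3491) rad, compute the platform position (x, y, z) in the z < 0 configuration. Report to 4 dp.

(-0.0105, -0.0654, -0.3799)

φ1=0.0°: virtual centre (0.3479, 0.0000, -0.1157), radius l
centre 2 = (0.3257·cos120.0°, 0.3257·sin120.0°, -0.1379) = (-0.1628, 0.2821, -0.1379)
centre 3 = (0.3791·cos240.0°, 0.3791·sin240.0°, -0.0616) = (-0.1896, -0.3283, -0.0616)
|centre ₂|²−|centre ₁|² = -0.0093;  |centre ₃|²−|centre ₁|² = 0.0131
linear system: -1.0215x+0.5641y = -0.0093−-0.0444z; -1.0749x+-0.6567y = 0.0131−0.1083z
det = 1.2772;  x = -0.0010+0.0250z,  y = -0.0183+0.1239z
sphere 1 gives Az²+Bz+C=0 with A=1.0160, B=0.2094, C=-0.0670;  B²−4AC=0.3163;  roots -0.3799, 0.1737;  negative root z = -0.3799
x = -0.0105, y = -0.0654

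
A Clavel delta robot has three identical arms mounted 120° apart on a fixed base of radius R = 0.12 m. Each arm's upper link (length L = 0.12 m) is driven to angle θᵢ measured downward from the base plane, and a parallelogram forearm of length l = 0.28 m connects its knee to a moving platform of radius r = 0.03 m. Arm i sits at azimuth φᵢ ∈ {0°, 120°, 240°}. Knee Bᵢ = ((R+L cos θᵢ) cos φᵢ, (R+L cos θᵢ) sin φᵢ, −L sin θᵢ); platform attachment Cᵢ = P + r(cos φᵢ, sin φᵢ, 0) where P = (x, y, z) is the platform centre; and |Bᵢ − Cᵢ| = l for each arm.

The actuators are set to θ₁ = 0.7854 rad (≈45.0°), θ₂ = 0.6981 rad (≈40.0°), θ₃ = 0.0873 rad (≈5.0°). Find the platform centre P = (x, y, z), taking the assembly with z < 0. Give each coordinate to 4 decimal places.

S1 = (0.1749·cos0.0°, 0.1749·sin0.0°, -0.0849) = (0.1749, 0.0000, -0.0849)
arm 2 at φ=120.0°: (R−r)+L cos θ2 = 0.1819;  S2 = (-0.0910, 0.1576, -0.0771)
S3 = (0.2095·cos240.0°, 0.2095·sin240.0°, -0.0105) = (-0.1048, -0.1815, -0.0105)
|S₂|²−|S₁|² = 0.0013;  |S₃|²−|S₁|² = 0.0062
plane₁₂: -0.5316x+0.3151y+0.0154z = 0.0013
det = 0.3692;  x = -0.0066+0.1422z,  y = -0.0071+0.1909z
into |P−S₁|² = l²: 1.0566z² + 0.1154z + -0.0382 = 0;  Δ = 0.1749;  z = -0.2525 or 0.1433 → z<0 root = -0.2525
x = -0.0425, y = -0.0553

(-0.0425, -0.0553, -0.2525)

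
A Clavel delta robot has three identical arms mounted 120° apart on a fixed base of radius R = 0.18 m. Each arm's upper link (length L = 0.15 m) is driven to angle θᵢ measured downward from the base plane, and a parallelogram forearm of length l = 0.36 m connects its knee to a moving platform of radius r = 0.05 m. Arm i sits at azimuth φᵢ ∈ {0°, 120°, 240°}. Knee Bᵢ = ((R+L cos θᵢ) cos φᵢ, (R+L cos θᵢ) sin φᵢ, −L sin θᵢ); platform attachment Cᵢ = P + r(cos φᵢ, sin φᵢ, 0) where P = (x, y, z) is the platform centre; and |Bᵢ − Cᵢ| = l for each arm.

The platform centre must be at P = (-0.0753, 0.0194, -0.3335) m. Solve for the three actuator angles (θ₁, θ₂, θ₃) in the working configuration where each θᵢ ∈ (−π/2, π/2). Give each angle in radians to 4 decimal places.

θ₁ = 0.9601, θ₂ = 0.3490, θ₃ = 0.5234

rotate P by −φ1: (-0.0753, 0.0194, -0.3335)
  A cos θ + B sin θ = C:  0.2053·cos θ + -0.3335·sin θ = -0.1555
  √(A²+B²)=0.3916;  θ1 = -1.0190+1.9791 ≈ 0.9601
φ2=120.0° → target in arm frame (0.0545, 0.0555)
  e−x'=0.0755;  (l²−L²−(e−x')²−y'²−z²)/2L = -0.0430
  γ=atan2(-0.3335,0.0755)=-1.3480;  ψ=arccos(-0.1259)=1.6970;  θ2=γ+ψ≈0.3490
rotate P by −φ3: (0.0208, -0.0749, -0.3335)
  A=0.1092, B=-0.3335, C=(l²−L²−A²−y'²−z²)/(2L)=-0.0722
  √(A²+B²)=0.3509;  θ3 = -1.2545+1.7779 ≈ 0.5234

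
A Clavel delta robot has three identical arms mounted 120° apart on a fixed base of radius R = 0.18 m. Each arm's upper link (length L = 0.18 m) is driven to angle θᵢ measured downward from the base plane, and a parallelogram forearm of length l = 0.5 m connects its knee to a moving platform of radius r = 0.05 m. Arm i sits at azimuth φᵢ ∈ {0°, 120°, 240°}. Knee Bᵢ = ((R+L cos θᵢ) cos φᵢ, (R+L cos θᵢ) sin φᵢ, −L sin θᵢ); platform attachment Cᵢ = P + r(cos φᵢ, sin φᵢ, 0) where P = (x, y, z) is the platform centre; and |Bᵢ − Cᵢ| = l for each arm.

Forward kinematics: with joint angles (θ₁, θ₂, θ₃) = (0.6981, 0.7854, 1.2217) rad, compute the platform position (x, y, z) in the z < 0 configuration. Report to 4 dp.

(0.0699, 0.0889, -0.5662)

φ1=0.0°: virtual centre (0.2679, 0.0000, -0.1157), radius l
φ2=120.0°: virtual centre (-0.1286, 0.2228, -0.1273), radius l
O3 = (0.1916·cos240.0°, 0.1916·sin240.0°, -0.1691) = (-0.0958, -0.1659, -0.1691)
subtract pairs → two planes through P
plane₁₂: -0.7931x+0.4456y+-0.0232z = -0.0028
Cramer: x(z) = 0.0166-0.0942z;  y(z) = 0.0234-0.1157z
quadratic in z: (1.0223)z²+(0.2733)z+(-0.1729)=0, √Δ=0.8842 → z ∈ {-0.5662, 0.2988}; z = -0.5662 (taking z<0)
x = 0.0699, y = 0.0889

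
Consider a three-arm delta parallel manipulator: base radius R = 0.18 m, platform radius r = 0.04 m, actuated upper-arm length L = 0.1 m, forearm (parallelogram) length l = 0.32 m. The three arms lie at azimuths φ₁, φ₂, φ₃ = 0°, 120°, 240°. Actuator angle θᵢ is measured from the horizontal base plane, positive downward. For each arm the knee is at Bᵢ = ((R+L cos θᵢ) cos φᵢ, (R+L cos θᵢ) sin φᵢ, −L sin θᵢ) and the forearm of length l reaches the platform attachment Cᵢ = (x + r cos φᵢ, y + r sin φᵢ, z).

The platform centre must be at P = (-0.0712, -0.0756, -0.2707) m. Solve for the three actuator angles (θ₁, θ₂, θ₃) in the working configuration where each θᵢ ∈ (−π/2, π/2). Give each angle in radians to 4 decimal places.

θ₁ = 1.1342, θ₂ = 0.8725, θ₃ = -0.1739

arm 1 (φ=0.0°): x'=-0.0712, y'=-0.0756
  A cos θ + B sin θ = C:  0.2112·cos θ + -0.2707·sin θ = -0.1560
  √(A²+B²)=0.3433;  θ1 = -0.9082+2.0424 ≈ 1.1342
rotate P by −φ2: (-0.0299, 0.0995, -0.2707)
  e−x'=0.1699;  (l²−L²−(e−x')²−y'²−z²)/2L = -0.0981
  θ2 = atan2(B,A) + arccos(C/0.3196) = 0.8725
rotate P by −φ3: (0.1011, -0.0239, -0.2707)
  A cos θ + B sin θ = C:  0.0389·cos θ + -0.2707·sin θ = 0.0852
  √(A²+B²)=0.2735;  θ3 = -1.4280+1.2541 ≈ -0.1739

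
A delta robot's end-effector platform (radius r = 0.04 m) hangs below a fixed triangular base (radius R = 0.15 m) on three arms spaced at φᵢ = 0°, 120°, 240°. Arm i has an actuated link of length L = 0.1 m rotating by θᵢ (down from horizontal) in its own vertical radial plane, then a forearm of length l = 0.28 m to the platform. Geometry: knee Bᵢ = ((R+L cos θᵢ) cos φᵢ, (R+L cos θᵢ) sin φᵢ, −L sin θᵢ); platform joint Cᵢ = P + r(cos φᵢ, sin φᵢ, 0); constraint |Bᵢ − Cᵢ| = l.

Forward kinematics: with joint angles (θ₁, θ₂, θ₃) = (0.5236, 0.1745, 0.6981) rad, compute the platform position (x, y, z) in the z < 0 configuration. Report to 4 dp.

φ1=0.0°: virtual centre (0.1966, 0.0000, -0.0500), radius l
arm 2 at φ=120.0°: e+L cos θ2 = 0.2085;  S2 = (-0.1042, 0.1806, -0.0174)
arm 3 at φ=240.0°: e+L cos θ3 = 0.1866;  S3 = (-0.0933, -0.1616, -0.0643)
subtract pairs → two planes through P
linear system: -0.6017x+0.3611y = 0.0026−0.0653z; -0.5798x+-0.3232y = -0.0022−-0.0286z
det = 0.4038;  x = -0.0001+0.0267z,  y = 0.0070+-0.1363z
quadratic in z: (1.0193)z²+(0.0876)z+(-0.0371)=0, √Δ=0.3989 → z ∈ {-0.2386, 0.1527}; z = -0.2386 (taking z<0)
x = -0.0065, y = 0.0395

(-0.0065, 0.0395, -0.2386)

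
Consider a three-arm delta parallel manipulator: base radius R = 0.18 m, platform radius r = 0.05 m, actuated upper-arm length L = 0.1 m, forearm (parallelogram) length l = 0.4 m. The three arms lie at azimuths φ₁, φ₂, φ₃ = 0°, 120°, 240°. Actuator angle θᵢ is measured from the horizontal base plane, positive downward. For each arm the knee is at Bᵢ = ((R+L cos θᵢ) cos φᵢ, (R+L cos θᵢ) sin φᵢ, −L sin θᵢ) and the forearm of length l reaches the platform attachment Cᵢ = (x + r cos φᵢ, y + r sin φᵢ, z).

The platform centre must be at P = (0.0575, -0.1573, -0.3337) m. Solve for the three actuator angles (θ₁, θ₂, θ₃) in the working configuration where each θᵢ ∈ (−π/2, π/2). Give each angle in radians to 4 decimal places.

arm 1 (φ=0.0°): x'=0.0575, y'=-0.1573
  A cos θ + B sin θ = C:  0.0725·cos θ + -0.3337·sin θ = 0.0432
  γ=atan2(-0.3337,0.0725)=-1.3569;  ψ=arccos(0.1266)=1.4439;  θ1=γ+ψ≈0.0870
rotate P by −φ2: (-0.1650, 0.0289, -0.3337)
  A=0.2950, B=-0.3337, C=(l²−L²−A²−y'²−z²)/(2L)=-0.2460
  θ2 = atan2(B,A) + arccos(C/0.4454) = 1.3090
φ3=240.0° → target in arm frame (0.1075, 0.1284)
  A cos θ + B sin θ = C:  0.0225·cos θ + -0.3337·sin θ = 0.1082
  √(A²+B²)=0.3345;  θ3 = -1.5034+1.2414 ≈ -0.2620

θ₁ = 0.0870, θ₂ = 1.3090, θ₃ = -0.2620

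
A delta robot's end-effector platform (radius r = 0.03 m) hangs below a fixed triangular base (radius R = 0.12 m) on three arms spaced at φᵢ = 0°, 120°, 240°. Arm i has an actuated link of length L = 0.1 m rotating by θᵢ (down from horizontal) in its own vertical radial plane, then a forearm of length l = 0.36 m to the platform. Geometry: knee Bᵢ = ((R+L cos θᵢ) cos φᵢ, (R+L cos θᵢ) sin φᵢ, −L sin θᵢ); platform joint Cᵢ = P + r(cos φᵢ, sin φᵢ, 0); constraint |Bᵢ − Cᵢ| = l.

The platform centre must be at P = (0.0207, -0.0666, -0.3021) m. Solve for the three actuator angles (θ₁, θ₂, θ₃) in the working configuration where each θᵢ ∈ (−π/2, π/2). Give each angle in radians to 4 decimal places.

θ₁ = -0.0877, θ₂ = 0.4361, θ₃ = -0.2620

φ1=0.0° → target in arm frame (0.0207, -0.0666)
  A cos θ + B sin θ = C:  0.0693·cos θ + -0.3021·sin θ = 0.0955
  γ=atan2(-0.3021,0.0693)=-1.3453;  ψ=arccos(0.3081)=1.2576;  θ1=γ+ψ≈-0.0877
rotate P by −φ2: (-0.0680, 0.0154, -0.3021)
  A cos θ + B sin θ = C:  0.1580·cos θ + -0.3021·sin θ = 0.0156
  √(A²+B²)=0.3409;  θ2 = -1.0888+1.5249 ≈ 0.4361
arm 3 (φ=240.0°): x'=0.0473, y'=0.0512
  A cos θ + B sin θ = C:  0.0427·cos θ + -0.3021·sin θ = 0.1195
  θ3 = atan2(B,A) + arccos(C/0.3051) = -0.2620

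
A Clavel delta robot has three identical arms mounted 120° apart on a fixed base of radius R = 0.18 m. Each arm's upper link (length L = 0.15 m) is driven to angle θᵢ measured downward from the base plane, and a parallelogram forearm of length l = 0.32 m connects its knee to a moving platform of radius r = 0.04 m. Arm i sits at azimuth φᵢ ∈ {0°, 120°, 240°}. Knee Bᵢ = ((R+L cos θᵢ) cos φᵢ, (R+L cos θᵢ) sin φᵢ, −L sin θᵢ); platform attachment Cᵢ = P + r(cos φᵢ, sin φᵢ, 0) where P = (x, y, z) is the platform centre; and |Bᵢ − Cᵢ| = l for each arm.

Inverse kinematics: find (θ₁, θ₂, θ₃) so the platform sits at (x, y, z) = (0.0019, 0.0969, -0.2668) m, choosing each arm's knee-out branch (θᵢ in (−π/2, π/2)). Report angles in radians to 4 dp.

φ1=0.0° → target in arm frame (0.0019, 0.0969)
  A cos θ + B sin θ = C:  0.1381·cos θ + -0.2668·sin θ = -0.0658
  γ=atan2(-0.2668,0.1381)=-1.0932;  ψ=arccos(-0.2191)=1.7917;  θ1=γ+ψ≈0.6985
rotate P by −φ2: (0.0830, -0.0501, -0.2668)
  A=0.0570, B=-0.2668, C=(l²−L²−A²−y'²−z²)/(2L)=0.0099
  γ=atan2(-0.2668,0.0570)=-1.3602;  ψ=arccos(0.0361)=1.5347;  θ2=γ+ψ≈0.1745
φ3=240.0° → target in arm frame (-0.0849, -0.0468)
  e−x'=0.2249;  (l²−L²−(e−x')²−y'²−z²)/2L = -0.1468
  √(A²+B²)=0.3489;  θ3 = -0.8705+2.0050 ≈ 1.1345

θ₁ = 0.6985, θ₂ = 0.1745, θ₃ = 1.1345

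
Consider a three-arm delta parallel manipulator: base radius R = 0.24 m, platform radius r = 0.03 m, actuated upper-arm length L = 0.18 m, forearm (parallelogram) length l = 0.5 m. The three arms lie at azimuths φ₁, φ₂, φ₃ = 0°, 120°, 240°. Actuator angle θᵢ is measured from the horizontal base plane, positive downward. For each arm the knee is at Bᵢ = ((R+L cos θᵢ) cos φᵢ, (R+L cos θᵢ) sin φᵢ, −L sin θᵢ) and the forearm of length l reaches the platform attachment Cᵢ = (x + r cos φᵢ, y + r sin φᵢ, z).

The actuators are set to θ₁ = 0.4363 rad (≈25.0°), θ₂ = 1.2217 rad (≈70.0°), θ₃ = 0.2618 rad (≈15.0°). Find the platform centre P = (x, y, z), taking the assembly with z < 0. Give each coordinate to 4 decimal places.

(0.0564, -0.1413, -0.4362)

centre 1 = (0.3731·cos0.0°, 0.3731·sin0.0°, -0.0761) = (0.3731, 0.0000, -0.0761)
arm 2 at φ=120.0°: (R−r)+L cos θ2 = 0.2716;  centre 2 = (-0.1358, 0.2352, -0.1691)
arm 3 at φ=240.0°: (R−r)+L cos θ3 = 0.3839;  centre 3 = (-0.1919, -0.3324, -0.0466)
eliminate P² terms by subtracting sphere 1 from 2 and 3
[-1.0178 0.4704 -0.1862]·P = -0.0427;  [-1.1301 -0.6649 0.0590]·P = 0.0045
Cramer: x(z) = 0.0217-0.0795z;  y(z) = -0.0437+0.2238z
into |P−centre ₁|² = l²: 1.0564z² + 0.1884z + -0.1188 = 0;  Δ = 0.5375;  z = -0.4362 or 0.2578 → z<0 root = -0.4362
x = 0.0564, y = -0.1413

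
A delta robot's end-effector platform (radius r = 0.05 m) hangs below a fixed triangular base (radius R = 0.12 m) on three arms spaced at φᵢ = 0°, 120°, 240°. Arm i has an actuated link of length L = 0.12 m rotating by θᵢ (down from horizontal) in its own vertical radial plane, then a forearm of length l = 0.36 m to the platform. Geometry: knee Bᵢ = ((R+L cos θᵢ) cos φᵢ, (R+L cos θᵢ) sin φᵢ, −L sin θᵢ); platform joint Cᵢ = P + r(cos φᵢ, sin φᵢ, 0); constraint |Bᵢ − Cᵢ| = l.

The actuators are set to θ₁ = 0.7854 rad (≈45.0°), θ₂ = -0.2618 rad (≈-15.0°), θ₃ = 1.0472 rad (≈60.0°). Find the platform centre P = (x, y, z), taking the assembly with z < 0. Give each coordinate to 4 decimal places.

arm 1 at φ=0.0°: ρ1 = 0.1549;  centre 1 = (0.1549, 0.0000, -0.0849)
arm 2 at φ=120.0°: ρ2 = 0.1859;  centre 2 = (-0.0930, 0.1610, 0.0311)
arm 3 at φ=240.0°: ρ3 = 0.1300;  centre 3 = (-0.0650, -0.1126, -0.1039)
subtract pairs → two planes through P
plane₁₂: -0.4956x+0.3220y+0.2318z = 0.0043
det = 0.2532;  x = 0.0006+0.1577z,  y = 0.0144+-0.4773z
into |P−centre ₁|² = l²: 1.2526z² + 0.1073z + -0.0984 = 0;  Δ = 0.5045;  z = -0.3264 or 0.2407 → z<0 root = -0.3264
x = -0.0509, y = 0.1701

(-0.0509, 0.1701, -0.3264)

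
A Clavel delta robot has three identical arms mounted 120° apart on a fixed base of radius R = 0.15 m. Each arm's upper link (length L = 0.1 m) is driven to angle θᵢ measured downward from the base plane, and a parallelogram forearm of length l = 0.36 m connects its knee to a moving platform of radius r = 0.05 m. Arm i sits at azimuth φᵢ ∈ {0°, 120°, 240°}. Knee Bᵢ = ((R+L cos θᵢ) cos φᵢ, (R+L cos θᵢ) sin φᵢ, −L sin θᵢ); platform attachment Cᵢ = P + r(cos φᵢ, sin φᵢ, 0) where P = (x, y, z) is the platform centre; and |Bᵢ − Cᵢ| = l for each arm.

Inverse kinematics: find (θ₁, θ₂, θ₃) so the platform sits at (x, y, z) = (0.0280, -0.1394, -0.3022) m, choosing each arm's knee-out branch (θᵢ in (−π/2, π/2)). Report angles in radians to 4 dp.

θ₁ = 0.1750, θ₂ = 1.0474, θ₃ = -0.3490

arm 1 (φ=0.0°): x'=0.0280, y'=-0.1394
  A cos θ + B sin θ = C:  0.0720·cos θ + -0.3022·sin θ = 0.0183
  θ1 = atan2(B,A) + arccos(C/0.3107) = 0.1750
rotate P by −φ2: (-0.1347, 0.0455, -0.3022)
  A=0.2347, B=-0.3022, C=(l²−L²−A²−y'²−z²)/(2L)=-0.1444
  θ2 = atan2(B,A) + arccos(C/0.3826) = 1.0474
φ3=240.0° → target in arm frame (0.1067, 0.0939)
  A cos θ + B sin θ = C:  -0.0067·cos θ + -0.3022·sin θ = 0.0970
  √(A²+B²)=0.3023;  θ3 = -1.5930+1.2441 ≈ -0.3490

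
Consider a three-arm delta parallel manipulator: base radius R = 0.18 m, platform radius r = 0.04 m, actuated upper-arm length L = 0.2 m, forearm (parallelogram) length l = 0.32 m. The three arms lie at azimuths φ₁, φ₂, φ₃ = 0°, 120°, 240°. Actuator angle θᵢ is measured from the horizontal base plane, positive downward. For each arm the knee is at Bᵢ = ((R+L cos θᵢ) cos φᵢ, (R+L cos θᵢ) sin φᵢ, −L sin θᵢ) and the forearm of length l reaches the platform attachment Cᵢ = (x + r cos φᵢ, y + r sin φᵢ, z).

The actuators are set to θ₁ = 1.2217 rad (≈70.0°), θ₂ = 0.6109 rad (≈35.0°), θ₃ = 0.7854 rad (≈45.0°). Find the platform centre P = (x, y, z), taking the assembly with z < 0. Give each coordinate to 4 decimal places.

S1 = (0.2084·cos0.0°, 0.2084·sin0.0°, -0.1879) = (0.2084, 0.0000, -0.1879)
φ2=120.0°: virtual centre (-0.1519, 0.2631, -0.1147), radius l
φ3=240.0°: virtual centre (-0.1407, -0.2437, -0.1414), radius l
subtract pairs → two planes through P
linear system: -0.7206x+0.5262y = 0.0267−0.1464z; -0.6982x+-0.4874y = 0.0204−0.0930z
det = 0.7187;  x = -0.0331+0.1674z,  y = 0.0055+-0.0490z
into |P−S₁|² = l²: 1.0304z² + 0.2945z + -0.0087 = 0;  Δ = 0.1227;  z = -0.3129 or 0.0271 → z<0 root = -0.3129
x = -0.0855, y = 0.0208

(-0.0855, 0.0208, -0.3129)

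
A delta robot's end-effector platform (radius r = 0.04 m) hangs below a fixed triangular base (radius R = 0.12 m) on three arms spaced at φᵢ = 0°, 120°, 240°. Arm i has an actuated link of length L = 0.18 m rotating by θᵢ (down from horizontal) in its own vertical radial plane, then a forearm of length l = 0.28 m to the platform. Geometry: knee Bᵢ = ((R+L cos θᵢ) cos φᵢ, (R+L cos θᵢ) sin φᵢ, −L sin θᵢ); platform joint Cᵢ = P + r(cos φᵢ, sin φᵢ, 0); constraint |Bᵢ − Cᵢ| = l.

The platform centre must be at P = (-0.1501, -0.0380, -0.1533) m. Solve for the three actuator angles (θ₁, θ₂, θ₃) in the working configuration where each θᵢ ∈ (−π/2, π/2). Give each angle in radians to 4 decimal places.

φ1=0.0° → target in arm frame (-0.1501, -0.0380)
  A cos θ + B sin θ = C:  0.2301·cos θ + -0.1533·sin θ = -0.0886
  √(A²+B²)=0.2765;  θ1 = -0.5877+1.8969 ≈ 1.3092
rotate P by −φ2: (0.0421, 0.1490, -0.1533)
  e−x'=0.0379;  (l²−L²−(e−x')²−y'²−z²)/2L = -0.0031
  √(A²+B²)=0.1579;  θ2 = -1.3287+1.5907 ≈ 0.2620
φ3=240.0° → target in arm frame (0.1080, -0.1110)
  A=-0.0280, B=-0.1533, C=(l²−L²−A²−y'²−z²)/(2L)=0.0261
  √(A²+B²)=0.1558;  θ3 = -1.7512+1.4025 ≈ -0.3487

θ₁ = 1.3092, θ₂ = 0.2620, θ₃ = -0.3487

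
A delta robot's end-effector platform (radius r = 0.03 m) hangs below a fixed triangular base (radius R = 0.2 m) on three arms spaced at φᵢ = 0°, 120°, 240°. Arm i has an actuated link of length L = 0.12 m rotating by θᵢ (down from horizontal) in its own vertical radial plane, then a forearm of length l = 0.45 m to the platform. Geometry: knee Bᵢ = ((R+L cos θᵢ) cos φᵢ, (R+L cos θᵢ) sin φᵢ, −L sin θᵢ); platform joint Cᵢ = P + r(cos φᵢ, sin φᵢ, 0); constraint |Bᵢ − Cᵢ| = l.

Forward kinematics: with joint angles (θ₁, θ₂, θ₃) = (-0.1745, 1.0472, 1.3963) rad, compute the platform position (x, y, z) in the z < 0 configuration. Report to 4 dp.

(0.1737, 0.0437, -0.4122)

φ1=0.0°: virtual centre (0.2882, 0.0000, 0.0208), radius l
φ2=120.0°: virtual centre (-0.1150, 0.1992, -0.1039), radius l
arm 3 at φ=240.0°: (R−r)+L cos θ3 = 0.1908;  centre 3 = (-0.0954, -0.1653, -0.1182)
|centre ₂|²−|centre ₁|² = -0.0198;  |centre ₃|²−|centre ₁|² = -0.0331
[-0.8064 0.3984 -0.2495]·P = -0.0198;  [-0.7672 -0.3305 -0.2780]·P = -0.0331
Cramer: x(z) = 0.0345-0.3377z;  y(z) = 0.0201-0.0573z
sphere 1 gives Az²+Bz+C=0 with A=1.1173, B=0.1274, C=-0.1373;  B²−4AC=0.6298;  roots -0.4122, 0.2981;  negative root z = -0.4122
x = 0.1737, y = 0.0437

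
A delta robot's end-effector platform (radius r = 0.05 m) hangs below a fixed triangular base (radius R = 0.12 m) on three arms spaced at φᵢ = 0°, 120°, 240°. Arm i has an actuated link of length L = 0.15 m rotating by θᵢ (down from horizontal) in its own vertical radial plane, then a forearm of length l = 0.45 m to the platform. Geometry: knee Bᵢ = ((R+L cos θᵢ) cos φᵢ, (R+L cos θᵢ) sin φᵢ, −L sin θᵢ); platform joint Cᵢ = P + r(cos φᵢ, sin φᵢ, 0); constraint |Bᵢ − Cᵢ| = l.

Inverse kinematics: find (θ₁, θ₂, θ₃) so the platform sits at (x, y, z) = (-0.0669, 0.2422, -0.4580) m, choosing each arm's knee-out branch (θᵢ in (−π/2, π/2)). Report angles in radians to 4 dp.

rotate P by −φ1: (-0.0669, 0.2422, -0.4580)
  A cos θ + B sin θ = C:  0.1369·cos θ + -0.4580·sin θ = -0.3572
  √(A²+B²)=0.4780;  θ1 = -1.2803+2.4148 ≈ 1.1344
φ2=120.0° → target in arm frame (0.2432, -0.0632)
  e−x'=-0.1732;  (l²−L²−(e−x')²−y'²−z²)/2L = -0.2125
  γ=atan2(-0.4580,-0.1732)=-1.9323;  ψ=arccos(-0.4340)=2.0197;  θ2=γ+ψ≈0.0874
rotate P by −φ3: (-0.1763, -0.1790, -0.4580)
  A cos θ + B sin θ = C:  0.2463·cos θ + -0.4580·sin θ = -0.4083
  θ3 = atan2(B,A) + arccos(C/0.5200) = 1.3963

θ₁ = 1.1344, θ₂ = 0.0874, θ₃ = 1.3963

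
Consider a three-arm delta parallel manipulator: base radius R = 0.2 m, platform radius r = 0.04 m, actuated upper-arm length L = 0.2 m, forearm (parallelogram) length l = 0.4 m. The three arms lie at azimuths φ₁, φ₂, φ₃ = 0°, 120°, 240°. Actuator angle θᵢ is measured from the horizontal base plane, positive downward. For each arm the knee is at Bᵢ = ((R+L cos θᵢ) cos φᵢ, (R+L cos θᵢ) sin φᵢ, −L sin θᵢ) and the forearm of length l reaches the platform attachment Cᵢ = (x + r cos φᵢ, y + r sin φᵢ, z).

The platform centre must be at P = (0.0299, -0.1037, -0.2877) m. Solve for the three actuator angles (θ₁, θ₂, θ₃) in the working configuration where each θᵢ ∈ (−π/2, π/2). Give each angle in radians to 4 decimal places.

θ₁ = 0.3490, θ₂ = 0.9600, θ₃ = 0.0869

rotate P by −φ1: (0.0299, -0.1037, -0.2877)
  A=0.1301, B=-0.2877, C=(l²−L²−A²−y'²−z²)/(2L)=0.0239
  θ1 = atan2(B,A) + arccos(C/0.3157) = 0.3490
φ2=120.0° → target in arm frame (-0.1048, 0.0260)
  e−x'=0.2648;  (l²−L²−(e−x')²−y'²−z²)/2L = -0.0839
  θ2 = atan2(B,A) + arccos(C/0.3910) = 0.9600
φ3=240.0° → target in arm frame (0.0749, 0.0777)
  e−x'=0.0851;  (l²−L²−(e−x')²−y'²−z²)/2L = 0.0598
  √(A²+B²)=0.3000;  θ3 = -1.2831+1.3700 ≈ 0.0869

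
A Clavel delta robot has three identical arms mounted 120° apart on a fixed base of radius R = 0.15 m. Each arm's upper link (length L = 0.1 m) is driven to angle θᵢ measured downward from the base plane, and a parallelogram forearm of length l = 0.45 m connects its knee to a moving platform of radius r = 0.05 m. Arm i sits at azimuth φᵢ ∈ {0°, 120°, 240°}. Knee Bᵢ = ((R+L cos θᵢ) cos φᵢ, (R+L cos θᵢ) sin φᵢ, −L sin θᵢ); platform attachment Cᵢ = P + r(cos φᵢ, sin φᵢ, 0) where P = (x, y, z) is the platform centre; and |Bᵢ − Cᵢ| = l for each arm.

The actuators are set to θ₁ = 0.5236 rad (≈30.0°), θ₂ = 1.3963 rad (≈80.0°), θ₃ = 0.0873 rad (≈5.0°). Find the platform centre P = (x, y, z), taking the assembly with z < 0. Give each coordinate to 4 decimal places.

φ1=0.0°: virtual centre (0.1866, 0.0000, -0.0500), radius l
φ2=120.0°: virtual centre (-0.0587, 0.1016, -0.0985), radius l
φ3=240.0°: virtual centre (-0.0998, -0.1729, -0.0087), radius l
subtract pairs → two planes through P
plane₁₂: -0.4906x+0.2033y+-0.0970z = -0.0138
Cramer: x(z) = 0.0149-0.0585z;  y(z) = -0.0322+0.3358z
sphere 1 gives Az²+Bz+C=0 with A=1.1162, B=0.0985, C=-0.1695;  B²−4AC=0.7664;  roots -0.4363, 0.3480;  negative root z = -0.4363
x = 0.0404, y = -0.1787

(0.0404, -0.1787, -0.4363)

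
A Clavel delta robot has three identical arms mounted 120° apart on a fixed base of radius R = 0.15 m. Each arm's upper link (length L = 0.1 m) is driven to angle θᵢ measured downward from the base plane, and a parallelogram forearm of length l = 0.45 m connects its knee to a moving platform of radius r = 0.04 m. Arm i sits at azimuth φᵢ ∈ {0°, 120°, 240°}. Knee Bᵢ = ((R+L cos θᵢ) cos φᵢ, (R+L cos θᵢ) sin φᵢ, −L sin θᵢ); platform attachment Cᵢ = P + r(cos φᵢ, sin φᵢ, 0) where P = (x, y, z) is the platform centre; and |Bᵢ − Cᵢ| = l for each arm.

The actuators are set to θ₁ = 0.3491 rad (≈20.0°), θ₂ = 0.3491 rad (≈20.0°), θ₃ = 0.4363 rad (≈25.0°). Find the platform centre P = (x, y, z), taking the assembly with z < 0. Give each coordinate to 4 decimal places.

φ1=0.0°: virtual centre (0.2040, 0.0000, -0.0342), radius l
φ2=120.0°: virtual centre (-0.1020, 0.1766, -0.0342), radius l
φ3=240.0°: virtual centre (-0.1003, -0.1738, -0.0423), radius l
eliminate P² terms by subtracting sphere 1 from 2 and 3
[-0.6119 0.3533 0.0000]·P = 0.0000;  [-0.6086 -0.3475 -0.0161]·P = -0.0007
det = 0.4276;  x = 0.0006+-0.0133z,  y = 0.0011+-0.0230z
quadratic in z: (1.0007)z²+(0.0738)z+(-0.1600)=0, √Δ=0.8036 → z ∈ {-0.4384, 0.3647}; z = -0.4384 (taking z<0)
x = 0.0064, y = 0.0112

(0.0064, 0.0112, -0.4384)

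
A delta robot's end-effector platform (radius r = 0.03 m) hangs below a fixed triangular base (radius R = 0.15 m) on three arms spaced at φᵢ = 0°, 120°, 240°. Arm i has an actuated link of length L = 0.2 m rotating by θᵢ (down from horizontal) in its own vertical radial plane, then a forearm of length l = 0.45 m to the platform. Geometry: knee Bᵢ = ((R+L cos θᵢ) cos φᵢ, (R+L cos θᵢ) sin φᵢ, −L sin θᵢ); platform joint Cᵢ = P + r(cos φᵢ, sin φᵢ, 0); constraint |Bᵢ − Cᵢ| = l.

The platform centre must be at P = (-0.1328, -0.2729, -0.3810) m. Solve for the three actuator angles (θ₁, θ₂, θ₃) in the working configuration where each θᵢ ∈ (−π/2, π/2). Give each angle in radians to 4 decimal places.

rotate P by −φ1: (-0.1328, -0.2729, -0.3810)
  e−x'=0.2528;  (l²−L²−(e−x')²−y'²−z²)/2L = -0.3026
  γ=atan2(-0.3810,0.2528)=-0.9850;  ψ=arccos(-0.6618)=2.2940;  θ1=γ+ψ≈1.3091
φ2=120.0° → target in arm frame (-0.1699, 0.2515)
  e−x'=0.2899;  (l²−L²−(e−x')²−y'²−z²)/2L = -0.3249
  θ2 = atan2(B,A) + arccos(C/0.4788) = 1.3963
φ3=240.0° → target in arm frame (0.3027, 0.0214)
  A=-0.1827, B=-0.3810, C=(l²−L²−A²−y'²−z²)/(2L)=-0.0413
  √(A²+B²)=0.4226;  θ3 = -2.0180+1.6687 ≈ -0.3494

θ₁ = 1.3091, θ₂ = 1.3963, θ₃ = -0.3494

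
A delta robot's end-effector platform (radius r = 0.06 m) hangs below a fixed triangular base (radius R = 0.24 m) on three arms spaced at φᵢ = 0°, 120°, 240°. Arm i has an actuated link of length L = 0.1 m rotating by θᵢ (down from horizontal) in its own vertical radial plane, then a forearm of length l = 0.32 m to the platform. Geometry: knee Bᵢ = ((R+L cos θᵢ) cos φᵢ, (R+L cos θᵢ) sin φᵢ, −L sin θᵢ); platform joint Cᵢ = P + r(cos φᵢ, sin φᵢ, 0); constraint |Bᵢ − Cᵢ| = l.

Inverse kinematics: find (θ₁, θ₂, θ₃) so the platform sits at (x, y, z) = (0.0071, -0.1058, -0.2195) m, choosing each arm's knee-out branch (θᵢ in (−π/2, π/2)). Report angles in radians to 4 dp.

rotate P by −φ1: (0.0071, -0.1058, -0.2195)
  e−x'=0.1729;  (l²−L²−(e−x')²−y'²−z²)/2L = 0.0157
  √(A²+B²)=0.2794;  θ1 = -0.9036+1.5147 ≈ 0.6111
φ2=120.0° → target in arm frame (-0.0952, 0.0468)
  A cos θ + B sin θ = C:  0.2752·cos θ + -0.2195·sin θ = -0.1684
  γ=atan2(-0.2195,0.2752)=-0.6733;  ψ=arccos(-0.4785)=2.0698;  θ2=γ+ψ≈1.3964
arm 3 (φ=240.0°): x'=0.0881, y'=0.0590
  A cos θ + B sin θ = C:  0.0919·cos θ + -0.2195·sin θ = 0.1614
  γ=atan2(-0.2195,0.0919)=-1.1742;  ψ=arccos(0.6783)=0.8254;  θ3=γ+ψ≈-0.3488

θ₁ = 0.6111, θ₂ = 1.3964, θ₃ = -0.3488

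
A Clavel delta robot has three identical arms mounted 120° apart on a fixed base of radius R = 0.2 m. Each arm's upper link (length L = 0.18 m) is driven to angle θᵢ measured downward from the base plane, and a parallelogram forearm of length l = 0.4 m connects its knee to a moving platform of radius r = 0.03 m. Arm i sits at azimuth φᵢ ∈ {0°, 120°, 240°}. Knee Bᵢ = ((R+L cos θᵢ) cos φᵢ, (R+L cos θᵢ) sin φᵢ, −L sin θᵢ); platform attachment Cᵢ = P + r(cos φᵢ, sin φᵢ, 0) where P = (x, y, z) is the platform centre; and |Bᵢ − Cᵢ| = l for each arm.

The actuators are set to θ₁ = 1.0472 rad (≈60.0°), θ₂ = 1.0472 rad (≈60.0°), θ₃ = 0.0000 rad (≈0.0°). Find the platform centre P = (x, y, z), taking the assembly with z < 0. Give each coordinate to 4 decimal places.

φ1=0.0°: virtual centre (0.2600, 0.0000, -0.1559), radius l
arm 2 at φ=120.0°: e+L cos θ2 = 0.2600;  S2 = (-0.1300, 0.2252, -0.1559)
S3 = (0.3500·cos240.0°, 0.3500·sin240.0°, 0.0000) = (-0.1750, -0.3031, 0.0000)
|S₂|²−|S₁|² = 0.0000;  |S₃|²−|S₁|² = 0.0306
plane₁₂: -0.7800x+0.4503y+0.0000z = 0.0000
det = 0.8646;  x = -0.0159+0.1624z,  y = -0.0276+0.2813z
quadratic in z: (1.1055)z²+(0.2066)z+(-0.0588)=0, √Δ=0.5502 → z ∈ {-0.3423, 0.1554}; z = -0.3423 (taking z<0)
x = -0.0715, y = -0.1239

(-0.0715, -0.1239, -0.3423)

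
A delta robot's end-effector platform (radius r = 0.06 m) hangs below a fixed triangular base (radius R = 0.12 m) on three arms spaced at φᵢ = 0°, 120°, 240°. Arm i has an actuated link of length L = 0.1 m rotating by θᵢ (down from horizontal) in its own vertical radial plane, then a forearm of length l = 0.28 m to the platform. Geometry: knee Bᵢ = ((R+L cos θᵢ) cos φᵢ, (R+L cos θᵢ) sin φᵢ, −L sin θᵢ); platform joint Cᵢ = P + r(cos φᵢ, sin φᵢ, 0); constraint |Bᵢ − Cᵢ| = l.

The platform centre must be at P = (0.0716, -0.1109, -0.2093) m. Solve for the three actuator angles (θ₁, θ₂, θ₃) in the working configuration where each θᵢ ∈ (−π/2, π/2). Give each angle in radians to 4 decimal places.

θ₁ = -0.3496, θ₂ = 0.9594, θ₃ = -0.2620

rotate P by −φ1: (0.0716, -0.1109, -0.2093)
  e−x'=-0.0116;  (l²−L²−(e−x')²−y'²−z²)/2L = 0.0608
  γ=atan2(-0.2093,-0.0116)=-1.6262;  ψ=arccos(0.2901)=1.2765;  θ1=γ+ψ≈-0.3496
arm 2 (φ=120.0°): x'=-0.1318, y'=-0.0066
  A=0.1918, B=-0.2093, C=(l²−L²−A²−y'²−z²)/(2L)=-0.0613
  √(A²+B²)=0.2839;  θ2 = -0.8289+1.7883 ≈ 0.9594
arm 3 (φ=240.0°): x'=0.0602, y'=0.1175
  A cos θ + B sin θ = C:  -0.0002·cos θ + -0.2093·sin θ = 0.0540
  √(A²+B²)=0.2093;  θ3 = -1.5720+1.3099 ≈ -0.2620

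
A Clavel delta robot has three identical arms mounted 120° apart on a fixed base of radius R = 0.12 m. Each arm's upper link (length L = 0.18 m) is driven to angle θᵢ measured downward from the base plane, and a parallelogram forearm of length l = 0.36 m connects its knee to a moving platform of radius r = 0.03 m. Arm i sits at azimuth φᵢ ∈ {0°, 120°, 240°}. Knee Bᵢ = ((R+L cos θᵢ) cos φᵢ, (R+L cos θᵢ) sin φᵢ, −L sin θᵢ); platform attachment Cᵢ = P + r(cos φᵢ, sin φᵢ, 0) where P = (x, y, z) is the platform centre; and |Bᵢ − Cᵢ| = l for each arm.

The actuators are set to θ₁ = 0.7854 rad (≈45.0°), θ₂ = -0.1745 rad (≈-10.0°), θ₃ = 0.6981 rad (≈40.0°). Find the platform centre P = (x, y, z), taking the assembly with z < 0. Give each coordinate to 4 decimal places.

(-0.0780, 0.1083, -0.3024)

arm 1 at φ=0.0°: (R−r)+L cos θ1 = 0.2173;  O1 = (0.2173, 0.0000, -0.1273)
φ2=120.0°: virtual centre (-0.1336, 0.2315, 0.0313), radius l
arm 3 at φ=240.0°: (R−r)+L cos θ3 = 0.2279;  O3 = (-0.1139, -0.1974, -0.1157)
eliminate P² terms by subtracting sphere 1 from 2 and 3
linear system: -0.7018x+0.4629y = 0.0090−0.3171z; -0.6624x+-0.3947y = 0.0019−0.0232z
Cramer: x(z) = -0.0076+0.2328z;  y(z) = 0.0079-0.3320z
sphere 1 gives Az²+Bz+C=0 with A=1.1644, B=0.1446, C=-0.0628;  B²−4AC=0.3133;  roots -0.3024, 0.1782;  negative root z = -0.3024
x = -0.0780, y = 0.1083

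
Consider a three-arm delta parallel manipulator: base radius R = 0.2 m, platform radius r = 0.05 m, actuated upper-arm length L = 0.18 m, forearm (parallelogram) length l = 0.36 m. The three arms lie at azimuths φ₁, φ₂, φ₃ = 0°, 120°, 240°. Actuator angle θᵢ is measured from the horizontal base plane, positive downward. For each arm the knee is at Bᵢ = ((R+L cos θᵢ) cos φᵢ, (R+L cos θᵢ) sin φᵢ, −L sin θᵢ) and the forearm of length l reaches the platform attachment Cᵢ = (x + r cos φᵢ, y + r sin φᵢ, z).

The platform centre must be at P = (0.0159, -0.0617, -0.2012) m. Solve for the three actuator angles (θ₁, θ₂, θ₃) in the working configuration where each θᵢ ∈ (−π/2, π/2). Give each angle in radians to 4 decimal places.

rotate P by −φ1: (0.0159, -0.0617, -0.2012)
  e−x'=0.1341;  (l²−L²−(e−x')²−y'²−z²)/2L = 0.0970
  √(A²+B²)=0.2418;  θ1 = -0.9829+1.1579 ≈ 0.1750
φ2=120.0° → target in arm frame (-0.0614, 0.0171)
  e−x'=0.2114;  (l²−L²−(e−x')²−y'²−z²)/2L = 0.0326
  θ2 = atan2(B,A) + arccos(C/0.2918) = 0.6981
rotate P by −φ3: (0.0455, 0.0446, -0.2012)
  A cos θ + B sin θ = C:  0.1045·cos θ + -0.2012·sin θ = 0.1217
  γ=atan2(-0.2012,0.1045)=-1.0917;  ψ=arccos(0.5367)=1.0043;  θ3=γ+ψ≈-0.0874

θ₁ = 0.1750, θ₂ = 0.6981, θ₃ = -0.0874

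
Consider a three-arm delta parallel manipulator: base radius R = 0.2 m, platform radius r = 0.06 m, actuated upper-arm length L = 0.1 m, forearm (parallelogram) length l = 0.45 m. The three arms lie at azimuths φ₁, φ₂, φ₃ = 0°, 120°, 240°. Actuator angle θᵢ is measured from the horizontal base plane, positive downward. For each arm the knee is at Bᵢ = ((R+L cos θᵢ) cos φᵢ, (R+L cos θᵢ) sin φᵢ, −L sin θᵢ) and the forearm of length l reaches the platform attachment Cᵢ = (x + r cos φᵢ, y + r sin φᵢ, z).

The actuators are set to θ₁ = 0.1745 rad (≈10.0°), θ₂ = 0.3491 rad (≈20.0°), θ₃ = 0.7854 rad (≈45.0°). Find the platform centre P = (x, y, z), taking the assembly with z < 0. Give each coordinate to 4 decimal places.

(0.0504, 0.0501, -0.4231)

φ1=0.0°: virtual centre (0.2385, 0.0000, -0.0174), radius l
φ2=120.0°: virtual centre (-0.1170, 0.2026, -0.0342), radius l
φ3=240.0°: virtual centre (-0.1054, -0.1825, -0.0707), radius l
|O₂|²−|O₁|² = -0.0013;  |O₃|²−|O₁|² = -0.0078
plane₁₂: -0.7109x+0.4052y+-0.0337z = -0.0013
Cramer: x(z) = 0.0067-0.1032z;  y(z) = 0.0087-0.0979z
sphere 1 gives Az²+Bz+C=0 with A=1.0202, B=0.0809, C=-0.1484;  B²−4AC=0.6122;  roots -0.4231, 0.3438;  negative root z = -0.4231
x = 0.0504, y = 0.0501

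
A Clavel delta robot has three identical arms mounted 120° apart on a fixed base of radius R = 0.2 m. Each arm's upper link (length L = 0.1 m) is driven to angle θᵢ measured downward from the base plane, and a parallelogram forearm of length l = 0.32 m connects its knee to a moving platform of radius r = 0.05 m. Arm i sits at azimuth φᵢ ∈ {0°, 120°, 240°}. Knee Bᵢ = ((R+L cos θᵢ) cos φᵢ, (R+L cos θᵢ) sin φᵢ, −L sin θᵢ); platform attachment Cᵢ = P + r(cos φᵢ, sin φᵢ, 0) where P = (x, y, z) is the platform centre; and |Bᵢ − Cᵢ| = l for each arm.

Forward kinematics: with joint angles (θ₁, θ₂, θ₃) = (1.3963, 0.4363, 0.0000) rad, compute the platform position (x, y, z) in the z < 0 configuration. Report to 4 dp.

centre 1 = (0.1674·cos0.0°, 0.1674·sin0.0°, -0.0985) = (0.1674, 0.0000, -0.0985)
centre 2 = (0.2406·cos120.0°, 0.2406·sin120.0°, -0.0423) = (-0.1203, 0.2084, -0.0423)
φ3=240.0°: virtual centre (-0.1250, -0.2165, 0.0000), radius l
eliminate P² terms by subtracting sphere 1 from 2 and 3
linear system: -0.5754x+0.4168y = 0.0220−0.1124z; -0.5847x+-0.4330y = 0.0248−0.1970z
Cramer: x(z) = -0.0403+0.2654z;  y(z) = -0.0029+0.0965z
into |P−centre ₁|² = l²: 1.0797z² + 0.0862z + -0.0496 = 0;  Δ = 0.2216;  z = -0.2579 or 0.1780 → z<0 root = -0.2579
x = -0.1087, y = -0.0278

(-0.1087, -0.0278, -0.2579)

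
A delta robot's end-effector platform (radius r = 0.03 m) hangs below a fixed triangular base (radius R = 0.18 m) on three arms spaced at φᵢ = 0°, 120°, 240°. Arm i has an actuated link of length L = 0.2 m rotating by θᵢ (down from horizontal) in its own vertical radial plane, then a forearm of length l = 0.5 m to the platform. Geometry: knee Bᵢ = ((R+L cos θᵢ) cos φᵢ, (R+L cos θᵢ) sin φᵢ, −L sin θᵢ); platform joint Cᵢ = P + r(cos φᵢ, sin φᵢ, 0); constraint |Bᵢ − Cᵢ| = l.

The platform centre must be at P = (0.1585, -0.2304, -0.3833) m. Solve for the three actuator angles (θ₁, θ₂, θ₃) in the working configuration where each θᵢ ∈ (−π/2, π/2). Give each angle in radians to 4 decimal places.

θ₁ = -0.0869, θ₂ = 1.3965, θ₃ = 0.0874

φ1=0.0° → target in arm frame (0.1585, -0.2304)
  A cos θ + B sin θ = C:  -0.0085·cos θ + -0.3833·sin θ = 0.0248
  γ=atan2(-0.3833,-0.0085)=-1.5930;  ψ=arccos(0.0647)=1.5060;  θ1=γ+ψ≈-0.0869
rotate P by −φ2: (-0.2788, -0.0221, -0.3833)
  e−x'=0.4288;  (l²−L²−(e−x')²−y'²−z²)/2L = -0.3031
  √(A²+B²)=0.5751;  θ2 = -0.7294+2.1260 ≈ 1.3965
arm 3 (φ=240.0°): x'=0.1203, y'=0.2525
  A cos θ + B sin θ = C:  0.0297·cos θ + -0.3833·sin θ = -0.0039
  θ3 = atan2(B,A) + arccos(C/0.3845) = 0.0874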